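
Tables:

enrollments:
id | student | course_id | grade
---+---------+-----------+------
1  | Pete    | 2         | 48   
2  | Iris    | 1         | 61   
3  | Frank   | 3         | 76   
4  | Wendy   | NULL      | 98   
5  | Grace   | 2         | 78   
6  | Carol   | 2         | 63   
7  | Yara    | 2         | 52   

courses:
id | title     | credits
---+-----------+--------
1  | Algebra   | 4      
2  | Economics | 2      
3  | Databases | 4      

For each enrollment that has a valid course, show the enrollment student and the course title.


INNER JOIN keeps only enrollments rows whose course_id matches an id in courses. Walk through each enrollment:
  - enrollment 1 (Pete): course_id=2 -> matches Economics
  - enrollment 2 (Iris): course_id=1 -> matches Algebra
  - enrollment 3 (Frank): course_id=3 -> matches Databases
  - enrollment 4 (Wendy): course_id=NULL, no match -> dropped
  - enrollment 5 (Grace): course_id=2 -> matches Economics
  - enrollment 6 (Carol): course_id=2 -> matches Economics
  - enrollment 7 (Yara): course_id=2 -> matches Economics
So 1 of 7 rows is dropped.

SQL:
SELECT a.student, b.title AS course
FROM enrollments a
INNER JOIN courses b ON a.course_id = b.id

Result:
student | course   
--------+----------
Pete    | Economics
Iris    | Algebra  
Frank   | Databases
Grace   | Economics
Carol   | Economics
Yara    | Economics


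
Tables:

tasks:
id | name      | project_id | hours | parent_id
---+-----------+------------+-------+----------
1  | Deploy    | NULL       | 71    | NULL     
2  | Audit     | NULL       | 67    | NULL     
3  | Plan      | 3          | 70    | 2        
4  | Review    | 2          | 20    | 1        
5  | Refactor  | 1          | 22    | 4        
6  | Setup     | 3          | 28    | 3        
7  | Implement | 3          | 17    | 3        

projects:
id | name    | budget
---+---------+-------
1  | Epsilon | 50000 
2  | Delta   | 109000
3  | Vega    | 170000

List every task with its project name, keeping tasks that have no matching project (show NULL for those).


LEFT JOIN keeps every row from tasks (the left table); where project_id has no match in projects, the project columns become NULL. Walk through each task:
  - task 1 (Deploy): project_id=NULL, no match -> kept with NULL
  - task 2 (Audit): project_id=NULL, no match -> kept with NULL
  - task 3 (Plan): project_id=3 -> matches Vega
  - task 4 (Review): project_id=2 -> matches Delta
  - task 5 (Refactor): project_id=1 -> matches Epsilon
  - task 6 (Setup): project_id=3 -> matches Vega
  - task 7 (Implement): project_id=3 -> matches Vega
All 7 rows appear; 2 have NULL project.

SQL:
SELECT a.name, b.name AS project
FROM tasks a
LEFT JOIN projects b ON a.project_id = b.id

Result:
name      | project
----------+--------
Deploy    | NULL   
Audit     | NULL   
Plan      | Vega   
Review    | Delta  
Refactor  | Epsilon
Setup     | Vega   
Implement | Vega   


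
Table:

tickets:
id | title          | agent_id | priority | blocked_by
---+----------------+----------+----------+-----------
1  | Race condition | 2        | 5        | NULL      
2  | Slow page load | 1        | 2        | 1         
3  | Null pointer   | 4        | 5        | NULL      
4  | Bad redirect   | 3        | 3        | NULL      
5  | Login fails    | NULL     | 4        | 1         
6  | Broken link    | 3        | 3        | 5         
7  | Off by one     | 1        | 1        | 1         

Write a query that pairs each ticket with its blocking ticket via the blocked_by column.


This is a self-join: tickets is joined to a second copy of itself, matching each row's blocked_by to another row's id. Use LEFT JOIN so rows with blocked_by=NULL are kept.
  - ticket 1 (Race condition): blocked_by=NULL -> NULL
  - ticket 2 (Slow page load): blocked_by=1 -> Race condition
  - ticket 3 (Null pointer): blocked_by=NULL -> NULL
  - ticket 4 (Bad redirect): blocked_by=NULL -> NULL
  - ticket 5 (Login fails): blocked_by=1 -> Race condition
  - ticket 6 (Broken link): blocked_by=5 -> Login fails
  - ticket 7 (Off by one): blocked_by=1 -> Race condition

SQL:
SELECT a.title AS item, b.title AS blocked_by
FROM tickets a
LEFT JOIN tickets b ON a.blocked_by = b.id

Result:
item           | blocked_by    
---------------+---------------
Race condition | NULL          
Slow page load | Race condition
Null pointer   | NULL          
Bad redirect   | NULL          
Login fails    | Race condition
Broken link    | Login fails   
Off by one     | Race condition


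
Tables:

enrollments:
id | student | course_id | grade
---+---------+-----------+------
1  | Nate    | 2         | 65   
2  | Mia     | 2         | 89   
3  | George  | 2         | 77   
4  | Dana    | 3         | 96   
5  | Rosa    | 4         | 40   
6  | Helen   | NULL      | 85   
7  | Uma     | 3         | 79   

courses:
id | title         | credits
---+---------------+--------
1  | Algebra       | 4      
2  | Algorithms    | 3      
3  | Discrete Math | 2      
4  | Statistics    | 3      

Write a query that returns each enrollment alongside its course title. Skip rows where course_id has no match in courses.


INNER JOIN keeps only enrollments rows whose course_id matches an id in courses. Walk through each enrollment:
  - enrollment 1 (Nate): course_id=2 -> matches Algorithms
  - enrollment 2 (Mia): course_id=2 -> matches Algorithms
  - enrollment 3 (George): course_id=2 -> matches Algorithms
  - enrollment 4 (Dana): course_id=3 -> matches Discrete Math
  - enrollment 5 (Rosa): course_id=4 -> matches Statistics
  - enrollment 6 (Helen): course_id=NULL, no match -> dropped
  - enrollment 7 (Uma): course_id=3 -> matches Discrete Math
So 1 of 7 rows is dropped.

SQL:
SELECT a.student, b.title AS course
FROM enrollments a
INNER JOIN courses b ON a.course_id = b.id

Result:
student | course       
--------+--------------
Nate    | Algorithms   
Mia     | Algorithms   
George  | Algorithms   
Dana    | Discrete Math
Rosa    | Statistics   
Uma     | Discrete Math


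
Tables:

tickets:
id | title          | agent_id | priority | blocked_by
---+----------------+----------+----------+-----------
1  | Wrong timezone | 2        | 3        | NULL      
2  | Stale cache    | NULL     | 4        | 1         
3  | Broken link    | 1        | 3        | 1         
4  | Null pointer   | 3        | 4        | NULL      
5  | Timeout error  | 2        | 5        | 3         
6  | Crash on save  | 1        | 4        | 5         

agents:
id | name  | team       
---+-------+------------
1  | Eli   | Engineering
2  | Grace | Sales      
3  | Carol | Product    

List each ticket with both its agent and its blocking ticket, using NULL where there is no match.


Two LEFT JOINs from the same base table tickets: one to agents via agent_id, one to tickets itself via blocked_by. Both are LEFT so every ticket is preserved.
Match against agents:
  - ticket 1 (Wrong timezone): agent_id=2 -> matches Grace
  - ticket 2 (Stale cache): agent_id=NULL, no match -> kept with NULL
  - ticket 3 (Broken link): agent_id=1 -> matches Eli
  - ticket 4 (Null pointer): agent_id=3 -> matches Carol
  - ticket 5 (Timeout error): agent_id=2 -> matches Grace
  - ticket 6 (Crash on save): agent_id=1 -> matches Eli
Match against tickets (self):
  - ticket 1 (Wrong timezone): blocked_by=NULL -> NULL
  - ticket 2 (Stale cache): blocked_by=1 -> Wrong timezone
  - ticket 3 (Broken link): blocked_by=1 -> Wrong timezone
  - ticket 4 (Null pointer): blocked_by=NULL -> NULL
  - ticket 5 (Timeout error): blocked_by=3 -> Broken link
  - ticket 6 (Crash on save): blocked_by=5 -> Timeout error

SQL:
SELECT a.title, b.name AS agent, c.title AS blocked_by
FROM tickets a
LEFT JOIN agents b ON a.agent_id = b.id
LEFT JOIN tickets c ON a.blocked_by = c.id

Result:
title          | agent | blocked_by    
---------------+-------+---------------
Wrong timezone | Grace | NULL          
Stale cache    | NULL  | Wrong timezone
Broken link    | Eli   | Wrong timezone
Null pointer   | Carol | NULL          
Timeout error  | Grace | Broken link   
Crash on save  | Eli   | Timeout error 


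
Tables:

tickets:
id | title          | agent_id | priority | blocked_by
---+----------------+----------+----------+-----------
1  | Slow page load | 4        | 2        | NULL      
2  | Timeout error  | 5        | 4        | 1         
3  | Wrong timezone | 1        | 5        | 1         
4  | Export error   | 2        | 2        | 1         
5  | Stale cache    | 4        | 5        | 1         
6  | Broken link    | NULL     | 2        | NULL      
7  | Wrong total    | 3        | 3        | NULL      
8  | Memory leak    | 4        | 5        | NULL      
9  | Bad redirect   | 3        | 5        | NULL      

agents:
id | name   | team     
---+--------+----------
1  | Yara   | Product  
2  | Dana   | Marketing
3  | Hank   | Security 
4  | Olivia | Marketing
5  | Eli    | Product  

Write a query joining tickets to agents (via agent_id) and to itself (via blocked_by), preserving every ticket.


Two LEFT JOINs from the same base table tickets: one to agents via agent_id, one to tickets itself via blocked_by. Both are LEFT so every ticket is preserved.
Match against agents:
  - ticket 1 (Slow page load): agent_id=4 -> matches Olivia
  - ticket 2 (Timeout error): agent_id=5 -> matches Eli
  - ticket 3 (Wrong timezone): agent_id=1 -> matches Yara
  - ticket 4 (Export error): agent_id=2 -> matches Dana
  - ticket 5 (Stale cache): agent_id=4 -> matches Olivia
  - ticket 6 (Broken link): agent_id=NULL, no match -> kept with NULL
  - ticket 7 (Wrong total): agent_id=3 -> matches Hank
  - ticket 8 (Memory leak): agent_id=4 -> matches Olivia
  - ticket 9 (Bad redirect): agent_id=3 -> matches Hank
Match against tickets (self):
  - ticket 1 (Slow page load): blocked_by=NULL -> NULL
  - ticket 2 (Timeout error): blocked_by=1 -> Slow page load
  - ticket 3 (Wrong timezone): blocked_by=1 -> Slow page load
  - ticket 4 (Export error): blocked_by=1 -> Slow page load
  - ticket 5 (Stale cache): blocked_by=1 -> Slow page load
  - ticket 6 (Broken link): blocked_by=NULL -> NULL
  - ticket 7 (Wrong total): blocked_by=NULL -> NULL
  - ticket 8 (Memory leak): blocked_by=NULL -> NULL
  - ticket 9 (Bad redirect): blocked_by=NULL -> NULL

SQL:
SELECT a.title, b.name AS agent, c.title AS blocked_by
FROM tickets a
LEFT JOIN agents b ON a.agent_id = b.id
LEFT JOIN tickets c ON a.blocked_by = c.id

Result:
title          | agent  | blocked_by    
---------------+--------+---------------
Slow page load | Olivia | NULL          
Timeout error  | Eli    | Slow page load
Wrong timezone | Yara   | Slow page load
Export error   | Dana   | Slow page load
Stale cache    | Olivia | Slow page load
Broken link    | NULL   | NULL          
Wrong total    | Hank   | NULL          
Memory leak    | Olivia | NULL          
Bad redirect   | Hank   | NULL          


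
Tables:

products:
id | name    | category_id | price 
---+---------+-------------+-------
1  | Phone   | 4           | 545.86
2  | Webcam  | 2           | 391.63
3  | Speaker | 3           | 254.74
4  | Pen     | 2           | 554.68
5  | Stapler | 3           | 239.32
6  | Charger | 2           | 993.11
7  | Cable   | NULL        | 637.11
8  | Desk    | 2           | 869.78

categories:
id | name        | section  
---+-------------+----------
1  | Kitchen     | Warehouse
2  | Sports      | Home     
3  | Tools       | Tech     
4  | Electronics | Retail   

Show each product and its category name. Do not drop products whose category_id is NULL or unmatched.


LEFT JOIN keeps every row from products (the left table); where category_id has no match in categories, the category columns become NULL. Walk through each product:
  - product 1 (Phone): category_id=4 -> matches Electronics
  - product 2 (Webcam): category_id=2 -> matches Sports
  - product 3 (Speaker): category_id=3 -> matches Tools
  - product 4 (Pen): category_id=2 -> matches Sports
  - product 5 (Stapler): category_id=3 -> matches Tools
  - product 6 (Charger): category_id=2 -> matches Sports
  - product 7 (Cable): category_id=NULL, no match -> kept with NULL
  - product 8 (Desk): category_id=2 -> matches Sports
All 8 rows appear; 1 has NULL category.

SQL:
SELECT a.name, b.name AS category
FROM products a
LEFT JOIN categories b ON a.category_id = b.id

Result:
name    | category   
--------+------------
Phone   | Electronics
Webcam  | Sports     
Speaker | Tools      
Pen     | Sports     
Stapler | Tools      
Charger | Sports     
Cable   | NULL       
Desk    | Sports     


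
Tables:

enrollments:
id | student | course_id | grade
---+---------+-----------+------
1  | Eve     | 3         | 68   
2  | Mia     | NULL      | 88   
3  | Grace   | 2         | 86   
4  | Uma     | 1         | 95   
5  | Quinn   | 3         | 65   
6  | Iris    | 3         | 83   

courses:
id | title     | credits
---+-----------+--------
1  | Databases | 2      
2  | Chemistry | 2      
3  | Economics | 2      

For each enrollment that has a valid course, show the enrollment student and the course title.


INNER JOIN keeps only enrollments rows whose course_id matches an id in courses. Walk through each enrollment:
  - enrollment 1 (Eve): course_id=3 -> matches Economics
  - enrollment 2 (Mia): course_id=NULL, no match -> dropped
  - enrollment 3 (Grace): course_id=2 -> matches Chemistry
  - enrollment 4 (Uma): course_id=1 -> matches Databases
  - enrollment 5 (Quinn): course_id=3 -> matches Economics
  - enrollment 6 (Iris): course_id=3 -> matches Economics
So 1 of 6 rows is dropped.

SQL:
SELECT a.student, b.title AS course
FROM enrollments a
INNER JOIN courses b ON a.course_id = b.id

Result:
student | course   
--------+----------
Eve     | Economics
Grace   | Chemistry
Uma     | Databases
Quinn   | Economics
Iris    | Economics


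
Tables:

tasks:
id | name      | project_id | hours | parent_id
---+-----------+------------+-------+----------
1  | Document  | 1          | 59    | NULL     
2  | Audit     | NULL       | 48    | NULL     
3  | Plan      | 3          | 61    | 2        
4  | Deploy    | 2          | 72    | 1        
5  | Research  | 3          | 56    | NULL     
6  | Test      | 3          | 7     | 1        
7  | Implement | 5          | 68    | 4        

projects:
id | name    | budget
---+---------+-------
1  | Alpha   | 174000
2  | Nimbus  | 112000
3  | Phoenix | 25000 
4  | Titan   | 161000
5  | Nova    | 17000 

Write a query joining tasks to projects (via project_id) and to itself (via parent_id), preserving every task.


Two LEFT JOINs from the same base table tasks: one to projects via project_id, one to tasks itself via parent_id. Both are LEFT so every task is preserved.
Match against projects:
  - task 1 (Document): project_id=1 -> matches Alpha
  - task 2 (Audit): project_id=NULL, no match -> kept with NULL
  - task 3 (Plan): project_id=3 -> matches Phoenix
  - task 4 (Deploy): project_id=2 -> matches Nimbus
  - task 5 (Research): project_id=3 -> matches Phoenix
  - task 6 (Test): project_id=3 -> matches Phoenix
  - task 7 (Implement): project_id=5 -> matches Nova
Match against tasks (self):
  - task 1 (Document): parent_id=NULL -> NULL
  - task 2 (Audit): parent_id=NULL -> NULL
  - task 3 (Plan): parent_id=2 -> Audit
  - task 4 (Deploy): parent_id=1 -> Document
  - task 5 (Research): parent_id=NULL -> NULL
  - task 6 (Test): parent_id=1 -> Document
  - task 7 (Implement): parent_id=4 -> Deploy

SQL:
SELECT a.name, b.name AS project, c.name AS parent
FROM tasks a
LEFT JOIN projects b ON a.project_id = b.id
LEFT JOIN tasks c ON a.parent_id = c.id

Result:
name      | project | parent  
----------+---------+---------
Document  | Alpha   | NULL    
Audit     | NULL    | NULL    
Plan      | Phoenix | Audit   
Deploy    | Nimbus  | Document
Research  | Phoenix | NULL    
Test      | Phoenix | Document
Implement | Nova    | Deploy  


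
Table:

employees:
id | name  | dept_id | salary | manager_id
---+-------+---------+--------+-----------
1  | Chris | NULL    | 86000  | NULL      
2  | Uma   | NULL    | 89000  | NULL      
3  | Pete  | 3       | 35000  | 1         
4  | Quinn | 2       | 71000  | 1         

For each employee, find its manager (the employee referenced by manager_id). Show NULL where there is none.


This is a self-join: employees is joined to a second copy of itself, matching each row's manager_id to another row's id. Use LEFT JOIN so rows with manager_id=NULL are kept.
  - employee 1 (Chris): manager_id=NULL -> NULL
  - employee 2 (Uma): manager_id=NULL -> NULL
  - employee 3 (Pete): manager_id=1 -> Chris
  - employee 4 (Quinn): manager_id=1 -> Chris

SQL:
SELECT a.name AS item, b.name AS manager
FROM employees a
LEFT JOIN employees b ON a.manager_id = b.id

Result:
item  | manager
------+--------
Chris | NULL   
Uma   | NULL   
Pete  | Chris  
Quinn | Chris  


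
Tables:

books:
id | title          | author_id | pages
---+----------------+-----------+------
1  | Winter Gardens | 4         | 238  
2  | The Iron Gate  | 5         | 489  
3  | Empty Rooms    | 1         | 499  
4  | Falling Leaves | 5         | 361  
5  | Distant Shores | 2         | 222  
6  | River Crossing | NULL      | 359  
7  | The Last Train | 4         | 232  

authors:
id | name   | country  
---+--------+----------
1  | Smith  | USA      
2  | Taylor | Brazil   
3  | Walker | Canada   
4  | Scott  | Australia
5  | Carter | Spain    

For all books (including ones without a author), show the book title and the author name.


LEFT JOIN keeps every row from books (the left table); where author_id has no match in authors, the author columns become NULL. Walk through each book:
  - book 1 (Winter Gardens): author_id=4 -> matches Scott
  - book 2 (The Iron Gate): author_id=5 -> matches Carter
  - book 3 (Empty Rooms): author_id=1 -> matches Smith
  - book 4 (Falling Leaves): author_id=5 -> matches Carter
  - book 5 (Distant Shores): author_id=2 -> matches Taylor
  - book 6 (River Crossing): author_id=NULL, no match -> kept with NULL
  - book 7 (The Last Train): author_id=4 -> matches Scott
All 7 rows appear; 1 has NULL author.

SQL:
SELECT a.title, b.name AS author
FROM books a
LEFT JOIN authors b ON a.author_id = b.id

Result:
title          | author
---------------+-------
Winter Gardens | Scott 
The Iron Gate  | Carter
Empty Rooms    | Smith 
Falling Leaves | Carter
Distant Shores | Taylor
River Crossing | NULL  
The Last Train | Scott 


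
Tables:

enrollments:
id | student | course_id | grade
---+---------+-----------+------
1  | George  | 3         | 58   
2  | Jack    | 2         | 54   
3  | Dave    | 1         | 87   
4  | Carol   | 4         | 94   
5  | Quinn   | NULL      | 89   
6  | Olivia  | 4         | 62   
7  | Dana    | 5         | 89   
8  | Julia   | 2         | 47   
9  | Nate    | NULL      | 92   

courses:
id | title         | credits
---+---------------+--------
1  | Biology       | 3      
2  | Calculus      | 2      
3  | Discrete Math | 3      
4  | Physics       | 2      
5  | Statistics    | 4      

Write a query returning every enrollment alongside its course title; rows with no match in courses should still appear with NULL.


LEFT JOIN keeps every row from enrollments (the left table); where course_id has no match in courses, the course columns become NULL. Walk through each enrollment:
  - enrollment 1 (George): course_id=3 -> matches Discrete Math
  - enrollment 2 (Jack): course_id=2 -> matches Calculus
  - enrollment 3 (Dave): course_id=1 -> matches Biology
  - enrollment 4 (Carol): course_id=4 -> matches Physics
  - enrollment 5 (Quinn): course_id=NULL, no match -> kept with NULL
  - enrollment 6 (Olivia): course_id=4 -> matches Physics
  - enrollment 7 (Dana): course_id=5 -> matches Statistics
  - enrollment 8 (Julia): course_id=2 -> matches Calculus
  - enrollment 9 (Nate): course_id=NULL, no match -> kept with NULL
All 9 rows appear; 2 have NULL course.

SQL:
SELECT a.student, b.title AS course
FROM enrollments a
LEFT JOIN courses b ON a.course_id = b.id

Result:
student | course       
--------+--------------
George  | Discrete Math
Jack    | Calculus     
Dave    | Biology      
Carol   | Physics      
Quinn   | NULL         
Olivia  | Physics      
Dana    | Statistics   
Julia   | Calculus     
Nate    | NULL         


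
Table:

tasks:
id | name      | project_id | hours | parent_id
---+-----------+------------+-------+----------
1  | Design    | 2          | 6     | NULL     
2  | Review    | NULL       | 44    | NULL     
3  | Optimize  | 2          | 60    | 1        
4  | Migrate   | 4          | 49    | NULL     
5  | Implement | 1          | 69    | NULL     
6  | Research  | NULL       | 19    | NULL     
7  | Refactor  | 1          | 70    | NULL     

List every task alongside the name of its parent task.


This is a self-join: tasks is joined to a second copy of itself, matching each row's parent_id to another row's id. Use LEFT JOIN so rows with parent_id=NULL are kept.
  - task 1 (Design): parent_id=NULL -> NULL
  - task 2 (Review): parent_id=NULL -> NULL
  - task 3 (Optimize): parent_id=1 -> Design
  - task 4 (Migrate): parent_id=NULL -> NULL
  - task 5 (Implement): parent_id=NULL -> NULL
  - task 6 (Research): parent_id=NULL -> NULL
  - task 7 (Refactor): parent_id=NULL -> NULL

SQL:
SELECT a.name AS item, b.name AS parent
FROM tasks a
LEFT JOIN tasks b ON a.parent_id = b.id

Result:
item      | parent
----------+-------
Design    | NULL  
Review    | NULL  
Optimize  | Design
Migrate   | NULL  
Implement | NULL  
Research  | NULL  
Refactor  | NULL  


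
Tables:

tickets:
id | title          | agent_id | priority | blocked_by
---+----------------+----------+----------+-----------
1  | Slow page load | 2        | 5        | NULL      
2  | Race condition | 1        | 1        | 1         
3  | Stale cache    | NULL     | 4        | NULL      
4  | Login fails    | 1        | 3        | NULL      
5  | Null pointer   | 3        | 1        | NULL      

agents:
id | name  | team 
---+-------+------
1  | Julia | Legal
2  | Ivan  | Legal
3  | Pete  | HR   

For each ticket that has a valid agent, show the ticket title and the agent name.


INNER JOIN keeps only tickets rows whose agent_id matches an id in agents. Walk through each ticket:
  - ticket 1 (Slow page load): agent_id=2 -> matches Ivan
  - ticket 2 (Race condition): agent_id=1 -> matches Julia
  - ticket 3 (Stale cache): agent_id=NULL, no match -> dropped
  - ticket 4 (Login fails): agent_id=1 -> matches Julia
  - ticket 5 (Null pointer): agent_id=3 -> matches Pete
So 1 of 5 rows is dropped.

SQL:
SELECT a.title, b.name AS agent
FROM tickets a
INNER JOIN agents b ON a.agent_id = b.id

Result:
title          | agent
---------------+------
Slow page load | Ivan 
Race condition | Julia
Login fails    | Julia
Null pointer   | Pete 


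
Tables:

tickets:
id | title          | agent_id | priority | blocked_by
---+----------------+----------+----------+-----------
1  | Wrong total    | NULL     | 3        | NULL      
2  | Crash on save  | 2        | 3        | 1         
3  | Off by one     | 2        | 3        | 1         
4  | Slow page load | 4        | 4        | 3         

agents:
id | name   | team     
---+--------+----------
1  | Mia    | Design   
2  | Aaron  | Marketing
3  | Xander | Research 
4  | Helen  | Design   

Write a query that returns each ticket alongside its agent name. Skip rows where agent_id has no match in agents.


INNER JOIN keeps only tickets rows whose agent_id matches an id in agents. Walk through each ticket:
  - ticket 1 (Wrong total): agent_id=NULL, no match -> dropped
  - ticket 2 (Crash on save): agent_id=2 -> matches Aaron
  - ticket 3 (Off by one): agent_id=2 -> matches Aaron
  - ticket 4 (Slow page load): agent_id=4 -> matches Helen
So 1 of 4 rows is dropped.

SQL:
SELECT a.title, b.name AS agent
FROM tickets a
INNER JOIN agents b ON a.agent_id = b.id

Result:
title          | agent
---------------+------
Crash on save  | Aaron
Off by one     | Aaron
Slow page load | Helen


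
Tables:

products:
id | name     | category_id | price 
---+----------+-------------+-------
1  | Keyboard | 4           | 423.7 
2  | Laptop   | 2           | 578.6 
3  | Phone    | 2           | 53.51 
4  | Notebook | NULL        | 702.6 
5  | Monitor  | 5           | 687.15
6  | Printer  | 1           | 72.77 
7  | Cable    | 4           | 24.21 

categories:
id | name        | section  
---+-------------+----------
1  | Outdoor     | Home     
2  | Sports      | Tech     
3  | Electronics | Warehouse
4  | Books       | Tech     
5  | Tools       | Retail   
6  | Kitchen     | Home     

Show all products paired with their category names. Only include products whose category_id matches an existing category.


INNER JOIN keeps only products rows whose category_id matches an id in categories. Walk through each product:
  - product 1 (Keyboard): category_id=4 -> matches Books
  - product 2 (Laptop): category_id=2 -> matches Sports
  - product 3 (Phone): category_id=2 -> matches Sports
  - product 4 (Notebook): category_id=NULL, no match -> dropped
  - product 5 (Monitor): category_id=5 -> matches Tools
  - product 6 (Printer): category_id=1 -> matches Outdoor
  - product 7 (Cable): category_id=4 -> matches Books
So 1 of 7 rows is dropped.

SQL:
SELECT a.name, b.name AS category
FROM products a
INNER JOIN categories b ON a.category_id = b.id

Result:
name     | category
---------+---------
Keyboard | Books   
Laptop   | Sports  
Phone    | Sports  
Monitor  | Tools   
Printer  | Outdoor 
Cable    | Books   


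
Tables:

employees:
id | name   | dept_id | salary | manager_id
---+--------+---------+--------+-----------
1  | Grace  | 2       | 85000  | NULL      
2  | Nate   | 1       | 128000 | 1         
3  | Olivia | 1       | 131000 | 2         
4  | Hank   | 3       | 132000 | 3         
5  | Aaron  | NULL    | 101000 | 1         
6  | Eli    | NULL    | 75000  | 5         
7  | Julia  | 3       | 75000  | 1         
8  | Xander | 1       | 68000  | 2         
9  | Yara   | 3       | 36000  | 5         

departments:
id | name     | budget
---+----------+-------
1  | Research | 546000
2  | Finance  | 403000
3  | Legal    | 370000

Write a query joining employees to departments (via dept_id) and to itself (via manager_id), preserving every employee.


Two LEFT JOINs from the same base table employees: one to departments via dept_id, one to employees itself via manager_id. Both are LEFT so every employee is preserved.
Match against departments:
  - employee 1 (Grace): dept_id=2 -> matches Finance
  - employee 2 (Nate): dept_id=1 -> matches Research
  - employee 3 (Olivia): dept_id=1 -> matches Research
  - employee 4 (Hank): dept_id=3 -> matches Legal
  - employee 5 (Aaron): dept_id=NULL, no match -> kept with NULL
  - employee 6 (Eli): dept_id=NULL, no match -> kept with NULL
  - employee 7 (Julia): dept_id=3 -> matches Legal
  - employee 8 (Xander): dept_id=1 -> matches Research
  - employee 9 (Yara): dept_id=3 -> matches Legal
Match against employees (self):
  - employee 1 (Grace): manager_id=NULL -> NULL
  - employee 2 (Nate): manager_id=1 -> Grace
  - employee 3 (Olivia): manager_id=2 -> Nate
  - employee 4 (Hank): manager_id=3 -> Olivia
  - employee 5 (Aaron): manager_id=1 -> Grace
  - employee 6 (Eli): manager_id=5 -> Aaron
  - employee 7 (Julia): manager_id=1 -> Grace
  - employee 8 (Xander): manager_id=2 -> Nate
  - employee 9 (Yara): manager_id=5 -> Aaron

SQL:
SELECT a.name, b.name AS department, c.name AS manager
FROM employees a
LEFT JOIN departments b ON a.dept_id = b.id
LEFT JOIN employees c ON a.manager_id = c.id

Result:
name   | department | manager
-------+------------+--------
Grace  | Finance    | NULL   
Nate   | Research   | Grace  
Olivia | Research   | Nate   
Hank   | Legal      | Olivia 
Aaron  | NULL       | Grace  
Eli    | NULL       | Aaron  
Julia  | Legal      | Grace  
Xander | Research   | Nate   
Yara   | Legal      | Aaron  


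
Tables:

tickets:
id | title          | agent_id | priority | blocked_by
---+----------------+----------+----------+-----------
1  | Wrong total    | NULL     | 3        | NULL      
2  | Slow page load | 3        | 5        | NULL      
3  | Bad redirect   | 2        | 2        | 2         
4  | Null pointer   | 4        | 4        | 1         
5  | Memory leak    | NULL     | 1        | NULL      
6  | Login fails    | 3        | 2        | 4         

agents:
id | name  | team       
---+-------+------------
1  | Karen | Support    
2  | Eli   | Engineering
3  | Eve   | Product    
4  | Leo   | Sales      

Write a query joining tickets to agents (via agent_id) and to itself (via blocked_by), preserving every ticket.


Two LEFT JOINs from the same base table tickets: one to agents via agent_id, one to tickets itself via blocked_by. Both are LEFT so every ticket is preserved.
Match against agents:
  - ticket 1 (Wrong total): agent_id=NULL, no match -> kept with NULL
  - ticket 2 (Slow page load): agent_id=3 -> matches Eve
  - ticket 3 (Bad redirect): agent_id=2 -> matches Eli
  - ticket 4 (Null pointer): agent_id=4 -> matches Leo
  - ticket 5 (Memory leak): agent_id=NULL, no match -> kept with NULL
  - ticket 6 (Login fails): agent_id=3 -> matches Eve
Match against tickets (self):
  - ticket 1 (Wrong total): blocked_by=NULL -> NULL
  - ticket 2 (Slow page load): blocked_by=NULL -> NULL
  - ticket 3 (Bad redirect): blocked_by=2 -> Slow page load
  - ticket 4 (Null pointer): blocked_by=1 -> Wrong total
  - ticket 5 (Memory leak): blocked_by=NULL -> NULL
  - ticket 6 (Login fails): blocked_by=4 -> Null pointer

SQL:
SELECT a.title, b.name AS agent, c.title AS blocked_by
FROM tickets a
LEFT JOIN agents b ON a.agent_id = b.id
LEFT JOIN tickets c ON a.blocked_by = c.id

Result:
title          | agent | blocked_by    
---------------+-------+---------------
Wrong total    | NULL  | NULL          
Slow page load | Eve   | NULL          
Bad redirect   | Eli   | Slow page load
Null pointer   | Leo   | Wrong total   
Memory leak    | NULL  | NULL          
Login fails    | Eve   | Null pointer  


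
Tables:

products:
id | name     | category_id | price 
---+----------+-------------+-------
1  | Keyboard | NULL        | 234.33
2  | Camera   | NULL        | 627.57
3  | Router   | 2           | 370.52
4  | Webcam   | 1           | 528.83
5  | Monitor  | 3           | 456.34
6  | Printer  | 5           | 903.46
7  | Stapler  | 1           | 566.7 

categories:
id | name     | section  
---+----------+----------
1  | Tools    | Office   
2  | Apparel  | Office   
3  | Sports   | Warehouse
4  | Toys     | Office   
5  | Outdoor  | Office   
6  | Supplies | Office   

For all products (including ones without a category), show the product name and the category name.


LEFT JOIN keeps every row from products (the left table); where category_id has no match in categories, the category columns become NULL. Walk through each product:
  - product 1 (Keyboard): category_id=NULL, no match -> kept with NULL
  - product 2 (Camera): category_id=NULL, no match -> kept with NULL
  - product 3 (Router): category_id=2 -> matches Apparel
  - product 4 (Webcam): category_id=1 -> matches Tools
  - product 5 (Monitor): category_id=3 -> matches Sports
  - product 6 (Printer): category_id=5 -> matches Outdoor
  - product 7 (Stapler): category_id=1 -> matches Tools
All 7 rows appear; 2 have NULL category.

SQL:
SELECT a.name, b.name AS category
FROM products a
LEFT JOIN categories b ON a.category_id = b.id

Result:
name     | category
---------+---------
Keyboard | NULL    
Camera   | NULL    
Router   | Apparel 
Webcam   | Tools   
Monitor  | Sports  
Printer  | Outdoor 
Stapler  | Tools   


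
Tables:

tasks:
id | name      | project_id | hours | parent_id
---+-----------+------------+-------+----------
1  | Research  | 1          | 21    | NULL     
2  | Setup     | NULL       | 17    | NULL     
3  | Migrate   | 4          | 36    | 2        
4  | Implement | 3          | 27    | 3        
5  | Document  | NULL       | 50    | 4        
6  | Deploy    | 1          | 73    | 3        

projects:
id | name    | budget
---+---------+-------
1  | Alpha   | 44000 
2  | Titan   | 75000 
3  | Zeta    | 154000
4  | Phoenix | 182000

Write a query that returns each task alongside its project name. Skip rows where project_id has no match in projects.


INNER JOIN keeps only tasks rows whose project_id matches an id in projects. Walk through each task:
  - task 1 (Research): project_id=1 -> matches Alpha
  - task 2 (Setup): project_id=NULL, no match -> dropped
  - task 3 (Migrate): project_id=4 -> matches Phoenix
  - task 4 (Implement): project_id=3 -> matches Zeta
  - task 5 (Document): project_id=NULL, no match -> dropped
  - task 6 (Deploy): project_id=1 -> matches Alpha
So 2 of 6 rows are dropped.

SQL:
SELECT a.name, b.name AS project
FROM tasks a
INNER JOIN projects b ON a.project_id = b.id

Result:
name      | project
----------+--------
Research  | Alpha  
Migrate   | Phoenix
Implement | Zeta   
Deploy    | Alpha  


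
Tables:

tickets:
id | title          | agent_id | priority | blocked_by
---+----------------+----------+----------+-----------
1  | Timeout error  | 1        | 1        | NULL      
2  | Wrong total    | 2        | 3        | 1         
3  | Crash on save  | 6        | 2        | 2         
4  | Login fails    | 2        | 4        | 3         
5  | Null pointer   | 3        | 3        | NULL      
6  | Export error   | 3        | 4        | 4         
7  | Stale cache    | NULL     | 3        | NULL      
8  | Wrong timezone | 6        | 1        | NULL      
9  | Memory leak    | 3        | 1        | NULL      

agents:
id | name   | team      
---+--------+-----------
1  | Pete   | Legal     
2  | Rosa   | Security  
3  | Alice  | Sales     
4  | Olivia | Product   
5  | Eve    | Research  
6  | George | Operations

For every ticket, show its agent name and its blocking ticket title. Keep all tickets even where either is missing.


Two LEFT JOINs from the same base table tickets: one to agents via agent_id, one to tickets itself via blocked_by. Both are LEFT so every ticket is preserved.
Match against agents:
  - ticket 1 (Timeout error): agent_id=1 -> matches Pete
  - ticket 2 (Wrong total): agent_id=2 -> matches Rosa
  - ticket 3 (Crash on save): agent_id=6 -> matches George
  - ticket 4 (Login fails): agent_id=2 -> matches Rosa
  - ticket 5 (Null pointer): agent_id=3 -> matches Alice
  - ticket 6 (Export error): agent_id=3 -> matches Alice
  - ticket 7 (Stale cache): agent_id=NULL, no match -> kept with NULL
  - ticket 8 (Wrong timezone): agent_id=6 -> matches George
  - ticket 9 (Memory leak): agent_id=3 -> matches Alice
Match against tickets (self):
  - ticket 1 (Timeout error): blocked_by=NULL -> NULL
  - ticket 2 (Wrong total): blocked_by=1 -> Timeout error
  - ticket 3 (Crash on save): blocked_by=2 -> Wrong total
  - ticket 4 (Login fails): blocked_by=3 -> Crash on save
  - ticket 5 (Null pointer): blocked_by=NULL -> NULL
  - ticket 6 (Export error): blocked_by=4 -> Login fails
  - ticket 7 (Stale cache): blocked_by=NULL -> NULL
  - ticket 8 (Wrong timezone): blocked_by=NULL -> NULL
  - ticket 9 (Memory leak): blocked_by=NULL -> NULL

SQL:
SELECT a.title, b.name AS agent, c.title AS blocked_by
FROM tickets a
LEFT JOIN agents b ON a.agent_id = b.id
LEFT JOIN tickets c ON a.blocked_by = c.id

Result:
title          | agent  | blocked_by   
---------------+--------+--------------
Timeout error  | Pete   | NULL         
Wrong total    | Rosa   | Timeout error
Crash on save  | George | Wrong total  
Login fails    | Rosa   | Crash on save
Null pointer   | Alice  | NULL         
Export error   | Alice  | Login fails  
Stale cache    | NULL   | NULL         
Wrong timezone | George | NULL         
Memory leak    | Alice  | NULL         


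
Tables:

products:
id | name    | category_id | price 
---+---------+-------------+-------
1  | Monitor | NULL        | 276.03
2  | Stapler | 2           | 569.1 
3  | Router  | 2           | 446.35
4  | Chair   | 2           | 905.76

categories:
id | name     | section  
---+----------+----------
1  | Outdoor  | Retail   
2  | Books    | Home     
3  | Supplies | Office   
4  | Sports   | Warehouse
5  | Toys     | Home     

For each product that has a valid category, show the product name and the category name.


INNER JOIN keeps only products rows whose category_id matches an id in categories. Walk through each product:
  - product 1 (Monitor): category_id=NULL, no match -> dropped
  - product 2 (Stapler): category_id=2 -> matches Books
  - product 3 (Router): category_id=2 -> matches Books
  - product 4 (Chair): category_id=2 -> matches Books
So 1 of 4 rows is dropped.

SQL:
SELECT a.name, b.name AS category
FROM products a
INNER JOIN categories b ON a.category_id = b.id

Result:
name    | category
--------+---------
Stapler | Books   
Router  | Books   
Chair   | Books   


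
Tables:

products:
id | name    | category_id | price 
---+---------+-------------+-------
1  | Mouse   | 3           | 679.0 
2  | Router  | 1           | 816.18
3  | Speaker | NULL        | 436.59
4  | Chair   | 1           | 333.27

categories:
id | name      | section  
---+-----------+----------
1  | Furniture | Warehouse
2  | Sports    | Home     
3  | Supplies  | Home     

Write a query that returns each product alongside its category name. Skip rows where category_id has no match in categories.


INNER JOIN keeps only products rows whose category_id matches an id in categories. Walk through each product:
  - product 1 (Mouse): category_id=3 -> matches Supplies
  - product 2 (Router): category_id=1 -> matches Furniture
  - product 3 (Speaker): category_id=NULL, no match -> dropped
  - product 4 (Chair): category_id=1 -> matches Furniture
So 1 of 4 rows is dropped.

SQL:
SELECT a.name, b.name AS category
FROM products a
INNER JOIN categories b ON a.category_id = b.id

Result:
name   | category 
-------+----------
Mouse  | Supplies 
Router | Furniture
Chair  | Furniture


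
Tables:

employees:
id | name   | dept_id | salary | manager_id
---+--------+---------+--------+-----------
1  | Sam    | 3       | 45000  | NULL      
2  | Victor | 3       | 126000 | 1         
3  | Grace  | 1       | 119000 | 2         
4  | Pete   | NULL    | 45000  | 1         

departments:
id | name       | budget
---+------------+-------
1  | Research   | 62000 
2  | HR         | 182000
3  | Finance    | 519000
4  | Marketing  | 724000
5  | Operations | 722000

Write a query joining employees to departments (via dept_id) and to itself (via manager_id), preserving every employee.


Two LEFT JOINs from the same base table employees: one to departments via dept_id, one to employees itself via manager_id. Both are LEFT so every employee is preserved.
Match against departments:
  - employee 1 (Sam): dept_id=3 -> matches Finance
  - employee 2 (Victor): dept_id=3 -> matches Finance
  - employee 3 (Grace): dept_id=1 -> matches Research
  - employee 4 (Pete): dept_id=NULL, no match -> kept with NULL
Match against employees (self):
  - employee 1 (Sam): manager_id=NULL -> NULL
  - employee 2 (Victor): manager_id=1 -> Sam
  - employee 3 (Grace): manager_id=2 -> Victor
  - employee 4 (Pete): manager_id=1 -> Sam

SQL:
SELECT a.name, b.name AS department, c.name AS manager
FROM employees a
LEFT JOIN departments b ON a.dept_id = b.id
LEFT JOIN employees c ON a.manager_id = c.id

Result:
name   | department | manager
-------+------------+--------
Sam    | Finance    | NULL   
Victor | Finance    | Sam    
Grace  | Research   | Victor 
Pete   | NULL       | Sam    


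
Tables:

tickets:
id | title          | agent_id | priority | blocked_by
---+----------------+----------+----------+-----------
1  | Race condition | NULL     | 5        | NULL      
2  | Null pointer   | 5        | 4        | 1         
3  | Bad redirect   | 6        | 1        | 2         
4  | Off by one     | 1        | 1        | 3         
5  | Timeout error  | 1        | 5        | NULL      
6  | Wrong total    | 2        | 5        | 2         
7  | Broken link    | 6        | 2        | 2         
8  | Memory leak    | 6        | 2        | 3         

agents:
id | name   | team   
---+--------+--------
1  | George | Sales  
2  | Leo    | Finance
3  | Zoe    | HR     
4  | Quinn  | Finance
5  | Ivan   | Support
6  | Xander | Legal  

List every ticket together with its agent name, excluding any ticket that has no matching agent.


INNER JOIN keeps only tickets rows whose agent_id matches an id in agents. Walk through each ticket:
  - ticket 1 (Race condition): agent_id=NULL, no match -> dropped
  - ticket 2 (Null pointer): agent_id=5 -> matches Ivan
  - ticket 3 (Bad redirect): agent_id=6 -> matches Xander
  - ticket 4 (Off by one): agent_id=1 -> matches George
  - ticket 5 (Timeout error): agent_id=1 -> matches George
  - ticket 6 (Wrong total): agent_id=2 -> matches Leo
  - ticket 7 (Broken link): agent_id=6 -> matches Xander
  - ticket 8 (Memory leak): agent_id=6 -> matches Xander
So 1 of 8 rows is dropped.

SQL:
SELECT a.title, b.name AS agent
FROM tickets a
INNER JOIN agents b ON a.agent_id = b.id

Result:
title         | agent 
--------------+-------
Null pointer  | Ivan  
Bad redirect  | Xander
Off by one    | George
Timeout error | George
Wrong total   | Leo   
Broken link   | Xander
Memory leak   | Xander
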